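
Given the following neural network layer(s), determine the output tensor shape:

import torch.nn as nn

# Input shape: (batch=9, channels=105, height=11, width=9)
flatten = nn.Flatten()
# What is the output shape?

Input shape: (9, 105, 11, 9)
Output shape: (9, 10395)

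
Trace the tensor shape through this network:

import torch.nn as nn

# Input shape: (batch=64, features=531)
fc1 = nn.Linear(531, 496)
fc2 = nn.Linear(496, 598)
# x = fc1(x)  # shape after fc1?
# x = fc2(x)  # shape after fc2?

Input shape: (64, 531)
  -> after fc1: (64, 496)
Output shape: (64, 598)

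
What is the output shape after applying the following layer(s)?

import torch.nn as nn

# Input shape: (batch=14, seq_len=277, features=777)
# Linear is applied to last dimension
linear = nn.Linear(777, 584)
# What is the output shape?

Input shape: (14, 277, 777)
Output shape: (14, 277, 584)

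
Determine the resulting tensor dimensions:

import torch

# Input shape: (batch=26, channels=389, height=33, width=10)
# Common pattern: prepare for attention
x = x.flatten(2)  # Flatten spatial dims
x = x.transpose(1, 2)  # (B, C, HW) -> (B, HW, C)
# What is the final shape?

Input shape: (26, 389, 33, 10)
  -> after flatten(2): (26, 389, 330)
Output shape: (26, 330, 389)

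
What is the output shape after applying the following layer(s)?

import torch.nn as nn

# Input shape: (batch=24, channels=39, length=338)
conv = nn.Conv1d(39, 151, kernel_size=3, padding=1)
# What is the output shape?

Input shape: (24, 39, 338)
Output shape: (24, 151, 338)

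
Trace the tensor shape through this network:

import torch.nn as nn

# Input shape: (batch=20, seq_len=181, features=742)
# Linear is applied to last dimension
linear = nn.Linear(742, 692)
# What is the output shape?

Input shape: (20, 181, 742)
Output shape: (20, 181, 692)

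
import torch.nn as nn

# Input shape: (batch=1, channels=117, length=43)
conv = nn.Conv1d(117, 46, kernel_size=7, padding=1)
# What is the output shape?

Input shape: (1, 117, 43)
Output shape: (1, 46, 39)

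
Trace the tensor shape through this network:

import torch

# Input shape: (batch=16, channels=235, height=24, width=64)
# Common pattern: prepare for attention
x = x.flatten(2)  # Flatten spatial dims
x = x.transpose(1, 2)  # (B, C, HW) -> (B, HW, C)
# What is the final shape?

Input shape: (16, 235, 24, 64)
  -> after flatten(2): (16, 235, 1536)
Output shape: (16, 1536, 235)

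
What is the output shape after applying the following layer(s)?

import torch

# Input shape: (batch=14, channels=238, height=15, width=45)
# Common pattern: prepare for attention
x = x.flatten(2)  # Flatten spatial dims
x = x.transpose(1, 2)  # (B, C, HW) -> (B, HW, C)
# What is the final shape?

Input shape: (14, 238, 15, 45)
  -> after flatten(2): (14, 238, 675)
Output shape: (14, 675, 238)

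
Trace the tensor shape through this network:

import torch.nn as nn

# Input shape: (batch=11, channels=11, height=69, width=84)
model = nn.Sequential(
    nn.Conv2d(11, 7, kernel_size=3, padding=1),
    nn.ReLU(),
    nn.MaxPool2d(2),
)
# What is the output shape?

Input shape: (11, 11, 69, 84)
  -> after Conv2d: (11, 7, 69, 84)
  -> after ReLU: (11, 7, 69, 84)
Output shape: (11, 7, 34, 42)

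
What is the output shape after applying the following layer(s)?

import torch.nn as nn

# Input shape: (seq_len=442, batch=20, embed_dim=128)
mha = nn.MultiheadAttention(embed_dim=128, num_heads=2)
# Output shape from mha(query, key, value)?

Input shape: (442, 20, 128)
Output shape: (442, 20, 128)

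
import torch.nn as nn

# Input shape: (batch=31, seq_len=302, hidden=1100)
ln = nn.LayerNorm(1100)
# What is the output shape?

Input shape: (31, 302, 1100)
Output shape: (31, 302, 1100)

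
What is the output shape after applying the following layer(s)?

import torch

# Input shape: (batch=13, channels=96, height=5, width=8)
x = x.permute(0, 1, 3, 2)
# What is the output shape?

Input shape: (13, 96, 5, 8)
Output shape: (13, 96, 8, 5)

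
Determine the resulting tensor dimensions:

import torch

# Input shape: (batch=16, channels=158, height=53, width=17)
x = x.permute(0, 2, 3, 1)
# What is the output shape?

Input shape: (16, 158, 53, 17)
Output shape: (16, 53, 17, 158)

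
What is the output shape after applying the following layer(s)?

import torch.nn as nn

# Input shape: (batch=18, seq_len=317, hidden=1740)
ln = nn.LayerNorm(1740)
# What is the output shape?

Input shape: (18, 317, 1740)
Output shape: (18, 317, 1740)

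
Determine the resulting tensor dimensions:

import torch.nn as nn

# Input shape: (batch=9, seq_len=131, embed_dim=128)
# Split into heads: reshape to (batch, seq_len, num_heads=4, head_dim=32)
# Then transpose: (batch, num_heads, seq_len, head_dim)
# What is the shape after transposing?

Input shape: (9, 131, 128)
  -> after reshape: (9, 131, 4, 32)
Output shape: (9, 4, 131, 32)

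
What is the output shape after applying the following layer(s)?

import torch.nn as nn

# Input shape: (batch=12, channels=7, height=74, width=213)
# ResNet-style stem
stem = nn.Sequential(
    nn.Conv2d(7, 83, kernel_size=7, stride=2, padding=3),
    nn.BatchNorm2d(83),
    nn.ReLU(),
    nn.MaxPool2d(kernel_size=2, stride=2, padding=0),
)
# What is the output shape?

Input shape: (12, 7, 74, 213)
  -> after Conv2d 7x7 stride=2: (12, 83, 37, 107)
Output shape: (12, 83, 18, 53)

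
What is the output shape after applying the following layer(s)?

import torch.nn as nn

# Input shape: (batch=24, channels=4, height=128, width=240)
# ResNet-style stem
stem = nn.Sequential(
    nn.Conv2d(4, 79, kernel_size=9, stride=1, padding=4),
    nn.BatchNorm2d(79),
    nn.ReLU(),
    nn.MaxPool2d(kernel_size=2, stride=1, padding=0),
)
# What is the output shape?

Input shape: (24, 4, 128, 240)
  -> after Conv2d 9x9 stride=1: (24, 79, 128, 240)
Output shape: (24, 79, 127, 239)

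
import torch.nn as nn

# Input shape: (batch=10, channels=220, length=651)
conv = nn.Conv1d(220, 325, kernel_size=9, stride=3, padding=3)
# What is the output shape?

Input shape: (10, 220, 651)
Output shape: (10, 325, 217)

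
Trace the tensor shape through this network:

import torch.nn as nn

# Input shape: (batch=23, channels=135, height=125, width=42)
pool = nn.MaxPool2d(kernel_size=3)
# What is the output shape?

Input shape: (23, 135, 125, 42)
Output shape: (23, 135, 41, 14)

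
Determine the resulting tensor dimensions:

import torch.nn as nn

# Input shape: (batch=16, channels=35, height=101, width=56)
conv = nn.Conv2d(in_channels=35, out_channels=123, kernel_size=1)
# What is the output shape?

Input shape: (16, 35, 101, 56)
Output shape: (16, 123, 101, 56)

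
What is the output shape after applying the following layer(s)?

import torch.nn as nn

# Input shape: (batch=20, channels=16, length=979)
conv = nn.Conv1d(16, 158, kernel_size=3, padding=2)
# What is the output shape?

Input shape: (20, 16, 979)
Output shape: (20, 158, 981)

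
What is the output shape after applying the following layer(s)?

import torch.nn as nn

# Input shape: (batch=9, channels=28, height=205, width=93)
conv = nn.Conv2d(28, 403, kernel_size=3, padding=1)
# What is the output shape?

Input shape: (9, 28, 205, 93)
Output shape: (9, 403, 205, 93)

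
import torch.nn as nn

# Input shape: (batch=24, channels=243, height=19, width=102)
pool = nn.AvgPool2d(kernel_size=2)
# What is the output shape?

Input shape: (24, 243, 19, 102)
Output shape: (24, 243, 9, 51)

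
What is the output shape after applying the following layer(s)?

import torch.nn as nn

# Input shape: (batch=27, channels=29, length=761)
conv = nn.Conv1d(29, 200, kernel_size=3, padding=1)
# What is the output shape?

Input shape: (27, 29, 761)
Output shape: (27, 200, 761)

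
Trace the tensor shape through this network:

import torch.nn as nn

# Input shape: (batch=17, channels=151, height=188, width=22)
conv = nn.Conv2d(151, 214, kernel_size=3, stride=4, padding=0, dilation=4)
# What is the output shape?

Input shape: (17, 151, 188, 22)
Output shape: (17, 214, 45, 4)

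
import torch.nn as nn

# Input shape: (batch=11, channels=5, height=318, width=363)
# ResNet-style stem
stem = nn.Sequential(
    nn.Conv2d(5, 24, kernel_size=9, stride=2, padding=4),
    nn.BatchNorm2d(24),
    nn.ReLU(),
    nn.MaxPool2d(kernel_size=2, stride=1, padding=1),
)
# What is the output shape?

Input shape: (11, 5, 318, 363)
  -> after Conv2d 9x9 stride=2: (11, 24, 159, 182)
Output shape: (11, 24, 160, 183)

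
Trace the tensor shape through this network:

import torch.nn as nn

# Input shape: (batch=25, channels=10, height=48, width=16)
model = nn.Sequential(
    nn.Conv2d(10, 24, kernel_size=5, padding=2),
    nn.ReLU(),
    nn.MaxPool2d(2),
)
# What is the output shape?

Input shape: (25, 10, 48, 16)
  -> after Conv2d: (25, 24, 48, 16)
  -> after ReLU: (25, 24, 48, 16)
Output shape: (25, 24, 24, 8)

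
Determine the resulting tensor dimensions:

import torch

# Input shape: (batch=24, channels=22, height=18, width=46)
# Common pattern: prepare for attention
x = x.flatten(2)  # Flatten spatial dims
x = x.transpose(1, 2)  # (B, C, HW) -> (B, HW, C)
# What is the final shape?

Input shape: (24, 22, 18, 46)
  -> after flatten(2): (24, 22, 828)
Output shape: (24, 828, 22)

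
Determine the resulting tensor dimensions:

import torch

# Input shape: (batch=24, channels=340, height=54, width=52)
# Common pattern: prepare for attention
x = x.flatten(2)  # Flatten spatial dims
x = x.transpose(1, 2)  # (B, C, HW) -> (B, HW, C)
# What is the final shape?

Input shape: (24, 340, 54, 52)
  -> after flatten(2): (24, 340, 2808)
Output shape: (24, 2808, 340)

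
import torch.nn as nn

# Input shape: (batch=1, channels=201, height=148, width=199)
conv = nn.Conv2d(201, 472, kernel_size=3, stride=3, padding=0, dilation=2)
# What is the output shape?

Input shape: (1, 201, 148, 199)
Output shape: (1, 472, 48, 65)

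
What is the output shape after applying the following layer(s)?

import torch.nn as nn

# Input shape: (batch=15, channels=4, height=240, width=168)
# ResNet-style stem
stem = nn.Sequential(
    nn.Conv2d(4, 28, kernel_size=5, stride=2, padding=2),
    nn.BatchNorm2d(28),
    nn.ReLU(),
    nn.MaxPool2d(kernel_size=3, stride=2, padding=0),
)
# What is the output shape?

Input shape: (15, 4, 240, 168)
  -> after Conv2d 5x5 stride=2: (15, 28, 120, 84)
Output shape: (15, 28, 59, 41)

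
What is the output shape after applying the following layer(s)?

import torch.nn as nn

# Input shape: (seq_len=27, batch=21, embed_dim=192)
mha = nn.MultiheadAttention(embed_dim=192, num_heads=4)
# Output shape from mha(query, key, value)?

Input shape: (27, 21, 192)
Output shape: (27, 21, 192)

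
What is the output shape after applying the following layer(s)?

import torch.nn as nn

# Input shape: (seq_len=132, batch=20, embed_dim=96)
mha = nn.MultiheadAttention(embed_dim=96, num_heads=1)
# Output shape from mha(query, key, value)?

Input shape: (132, 20, 96)
Output shape: (132, 20, 96)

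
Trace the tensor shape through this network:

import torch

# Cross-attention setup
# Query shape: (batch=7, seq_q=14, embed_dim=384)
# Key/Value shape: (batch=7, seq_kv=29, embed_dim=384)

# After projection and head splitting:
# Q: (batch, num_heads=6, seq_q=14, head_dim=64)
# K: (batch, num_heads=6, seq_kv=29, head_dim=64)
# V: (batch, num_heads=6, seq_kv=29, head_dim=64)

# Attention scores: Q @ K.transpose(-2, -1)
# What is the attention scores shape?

Input shape: (7, 14, 384)
Output shape: (7, 6, 14, 29)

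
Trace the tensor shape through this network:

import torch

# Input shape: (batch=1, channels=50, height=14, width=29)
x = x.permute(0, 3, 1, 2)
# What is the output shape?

Input shape: (1, 50, 14, 29)
Output shape: (1, 29, 50, 14)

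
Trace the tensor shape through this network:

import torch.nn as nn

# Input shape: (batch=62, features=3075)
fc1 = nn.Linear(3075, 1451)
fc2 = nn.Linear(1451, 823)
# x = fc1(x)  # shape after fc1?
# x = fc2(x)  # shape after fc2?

Input shape: (62, 3075)
  -> after fc1: (62, 1451)
Output shape: (62, 823)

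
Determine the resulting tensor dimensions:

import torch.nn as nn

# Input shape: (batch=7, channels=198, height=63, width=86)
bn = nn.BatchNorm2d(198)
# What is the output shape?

Input shape: (7, 198, 63, 86)
Output shape: (7, 198, 63, 86)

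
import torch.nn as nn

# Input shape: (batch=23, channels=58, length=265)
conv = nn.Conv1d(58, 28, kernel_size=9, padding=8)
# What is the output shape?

Input shape: (23, 58, 265)
Output shape: (23, 28, 273)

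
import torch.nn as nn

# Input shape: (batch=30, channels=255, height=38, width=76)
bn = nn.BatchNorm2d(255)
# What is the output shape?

Input shape: (30, 255, 38, 76)
Output shape: (30, 255, 38, 76)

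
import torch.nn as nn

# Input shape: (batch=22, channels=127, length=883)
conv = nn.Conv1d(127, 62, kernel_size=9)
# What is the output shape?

Input shape: (22, 127, 883)
Output shape: (22, 62, 875)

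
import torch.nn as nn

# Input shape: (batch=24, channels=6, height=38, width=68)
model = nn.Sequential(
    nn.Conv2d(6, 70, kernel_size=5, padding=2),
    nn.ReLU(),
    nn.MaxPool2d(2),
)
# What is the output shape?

Input shape: (24, 6, 38, 68)
  -> after Conv2d: (24, 70, 38, 68)
  -> after ReLU: (24, 70, 38, 68)
Output shape: (24, 70, 19, 34)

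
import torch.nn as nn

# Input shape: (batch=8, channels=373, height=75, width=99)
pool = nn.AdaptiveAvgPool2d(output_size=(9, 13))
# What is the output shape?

Input shape: (8, 373, 75, 99)
Output shape: (8, 373, 9, 13)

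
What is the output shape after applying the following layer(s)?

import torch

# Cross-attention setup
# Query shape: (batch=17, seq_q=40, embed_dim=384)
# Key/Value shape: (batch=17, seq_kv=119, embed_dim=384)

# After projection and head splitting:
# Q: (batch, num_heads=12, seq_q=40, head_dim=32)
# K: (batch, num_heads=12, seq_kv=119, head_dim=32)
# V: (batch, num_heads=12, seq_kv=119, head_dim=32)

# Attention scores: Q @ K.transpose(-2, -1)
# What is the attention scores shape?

Input shape: (17, 40, 384)
Output shape: (17, 12, 40, 119)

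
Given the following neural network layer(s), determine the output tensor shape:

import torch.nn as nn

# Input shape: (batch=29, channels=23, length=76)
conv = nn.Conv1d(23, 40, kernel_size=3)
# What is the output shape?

Input shape: (29, 23, 76)
Output shape: (29, 40, 74)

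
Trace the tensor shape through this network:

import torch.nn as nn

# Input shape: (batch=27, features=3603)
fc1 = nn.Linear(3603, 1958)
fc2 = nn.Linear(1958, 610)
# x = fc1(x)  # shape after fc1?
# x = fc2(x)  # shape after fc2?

Input shape: (27, 3603)
  -> after fc1: (27, 1958)
Output shape: (27, 610)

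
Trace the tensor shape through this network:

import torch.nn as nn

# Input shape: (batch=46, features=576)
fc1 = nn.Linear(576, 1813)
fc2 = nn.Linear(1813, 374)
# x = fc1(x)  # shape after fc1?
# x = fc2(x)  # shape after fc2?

Input shape: (46, 576)
  -> after fc1: (46, 1813)
Output shape: (46, 374)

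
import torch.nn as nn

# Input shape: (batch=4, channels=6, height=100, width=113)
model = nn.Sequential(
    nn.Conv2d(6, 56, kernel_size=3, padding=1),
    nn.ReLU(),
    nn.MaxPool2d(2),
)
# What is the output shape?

Input shape: (4, 6, 100, 113)
  -> after Conv2d: (4, 56, 100, 113)
  -> after ReLU: (4, 56, 100, 113)
Output shape: (4, 56, 50, 56)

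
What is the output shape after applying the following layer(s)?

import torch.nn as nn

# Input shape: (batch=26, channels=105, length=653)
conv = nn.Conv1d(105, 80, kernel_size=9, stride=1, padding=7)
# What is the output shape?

Input shape: (26, 105, 653)
Output shape: (26, 80, 659)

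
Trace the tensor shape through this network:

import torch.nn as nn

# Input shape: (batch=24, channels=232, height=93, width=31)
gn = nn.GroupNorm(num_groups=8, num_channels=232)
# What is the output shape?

Input shape: (24, 232, 93, 31)
Output shape: (24, 232, 93, 31)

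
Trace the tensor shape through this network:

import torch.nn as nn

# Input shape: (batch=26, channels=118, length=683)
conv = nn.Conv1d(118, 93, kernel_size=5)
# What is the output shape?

Input shape: (26, 118, 683)
Output shape: (26, 93, 679)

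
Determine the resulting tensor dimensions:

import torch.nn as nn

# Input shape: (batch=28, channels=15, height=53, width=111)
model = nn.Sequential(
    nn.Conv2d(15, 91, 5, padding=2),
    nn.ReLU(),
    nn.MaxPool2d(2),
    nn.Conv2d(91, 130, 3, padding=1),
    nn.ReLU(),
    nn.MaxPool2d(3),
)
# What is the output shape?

Input shape: (28, 15, 53, 111)
  -> after first Conv2d: (28, 91, 53, 111)
  -> after first MaxPool2d: (28, 91, 26, 55)
  -> after second Conv2d: (28, 130, 26, 55)
Output shape: (28, 130, 8, 18)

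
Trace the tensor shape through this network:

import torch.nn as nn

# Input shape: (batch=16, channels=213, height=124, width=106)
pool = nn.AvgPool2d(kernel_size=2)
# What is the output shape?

Input shape: (16, 213, 124, 106)
Output shape: (16, 213, 62, 53)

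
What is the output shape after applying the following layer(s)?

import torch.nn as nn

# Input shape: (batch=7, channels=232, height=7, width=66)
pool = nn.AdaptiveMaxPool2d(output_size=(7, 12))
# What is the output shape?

Input shape: (7, 232, 7, 66)
Output shape: (7, 232, 7, 12)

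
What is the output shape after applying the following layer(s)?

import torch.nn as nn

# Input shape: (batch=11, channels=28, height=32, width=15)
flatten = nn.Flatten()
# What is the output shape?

Input shape: (11, 28, 32, 15)
Output shape: (11, 13440)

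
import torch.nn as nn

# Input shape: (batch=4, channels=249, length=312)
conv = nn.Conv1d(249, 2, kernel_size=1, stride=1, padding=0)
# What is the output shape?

Input shape: (4, 249, 312)
Output shape: (4, 2, 312)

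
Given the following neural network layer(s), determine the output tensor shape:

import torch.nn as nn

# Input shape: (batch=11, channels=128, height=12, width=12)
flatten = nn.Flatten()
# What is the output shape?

Input shape: (11, 128, 12, 12)
Output shape: (11, 18432)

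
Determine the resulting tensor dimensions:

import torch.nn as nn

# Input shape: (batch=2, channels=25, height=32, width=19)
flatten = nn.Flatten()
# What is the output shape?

Input shape: (2, 25, 32, 19)
Output shape: (2, 15200)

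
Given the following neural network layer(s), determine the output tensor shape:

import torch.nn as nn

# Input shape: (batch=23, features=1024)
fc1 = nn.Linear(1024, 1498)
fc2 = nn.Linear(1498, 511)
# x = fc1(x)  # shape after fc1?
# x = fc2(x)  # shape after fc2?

Input shape: (23, 1024)
  -> after fc1: (23, 1498)
Output shape: (23, 511)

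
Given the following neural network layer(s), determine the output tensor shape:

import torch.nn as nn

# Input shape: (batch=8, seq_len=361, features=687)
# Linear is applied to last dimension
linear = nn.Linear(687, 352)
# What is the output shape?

Input shape: (8, 361, 687)
Output shape: (8, 361, 352)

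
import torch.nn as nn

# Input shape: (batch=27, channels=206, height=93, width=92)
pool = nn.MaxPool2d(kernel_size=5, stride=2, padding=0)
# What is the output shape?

Input shape: (27, 206, 93, 92)
Output shape: (27, 206, 45, 44)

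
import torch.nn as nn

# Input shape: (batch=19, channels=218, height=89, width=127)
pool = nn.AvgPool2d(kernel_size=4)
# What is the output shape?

Input shape: (19, 218, 89, 127)
Output shape: (19, 218, 22, 31)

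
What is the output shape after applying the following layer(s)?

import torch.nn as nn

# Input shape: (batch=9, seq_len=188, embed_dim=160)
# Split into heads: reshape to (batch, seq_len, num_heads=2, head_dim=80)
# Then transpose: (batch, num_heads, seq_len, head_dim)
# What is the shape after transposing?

Input shape: (9, 188, 160)
  -> after reshape: (9, 188, 2, 80)
Output shape: (9, 2, 188, 80)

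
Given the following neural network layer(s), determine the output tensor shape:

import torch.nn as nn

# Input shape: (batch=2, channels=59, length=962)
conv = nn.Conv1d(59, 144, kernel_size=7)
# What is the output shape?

Input shape: (2, 59, 962)
Output shape: (2, 144, 956)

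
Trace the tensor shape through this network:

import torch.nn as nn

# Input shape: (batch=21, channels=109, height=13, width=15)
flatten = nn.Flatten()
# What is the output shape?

Input shape: (21, 109, 13, 15)
Output shape: (21, 21255)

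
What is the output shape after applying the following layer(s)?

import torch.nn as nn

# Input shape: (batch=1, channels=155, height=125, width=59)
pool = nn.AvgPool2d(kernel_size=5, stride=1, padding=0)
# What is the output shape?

Input shape: (1, 155, 125, 59)
Output shape: (1, 155, 121, 55)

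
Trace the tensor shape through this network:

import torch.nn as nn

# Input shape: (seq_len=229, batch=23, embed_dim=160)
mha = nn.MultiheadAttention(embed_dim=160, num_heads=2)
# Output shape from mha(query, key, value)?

Input shape: (229, 23, 160)
Output shape: (229, 23, 160)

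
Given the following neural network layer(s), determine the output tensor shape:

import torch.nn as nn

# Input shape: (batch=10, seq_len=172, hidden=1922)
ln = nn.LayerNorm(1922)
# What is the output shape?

Input shape: (10, 172, 1922)
Output shape: (10, 172, 1922)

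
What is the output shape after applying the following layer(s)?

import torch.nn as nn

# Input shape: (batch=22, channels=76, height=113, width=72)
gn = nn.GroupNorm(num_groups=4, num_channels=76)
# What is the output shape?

Input shape: (22, 76, 113, 72)
Output shape: (22, 76, 113, 72)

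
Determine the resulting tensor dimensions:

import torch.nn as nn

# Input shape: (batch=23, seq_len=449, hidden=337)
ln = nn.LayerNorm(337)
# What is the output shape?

Input shape: (23, 449, 337)
Output shape: (23, 449, 337)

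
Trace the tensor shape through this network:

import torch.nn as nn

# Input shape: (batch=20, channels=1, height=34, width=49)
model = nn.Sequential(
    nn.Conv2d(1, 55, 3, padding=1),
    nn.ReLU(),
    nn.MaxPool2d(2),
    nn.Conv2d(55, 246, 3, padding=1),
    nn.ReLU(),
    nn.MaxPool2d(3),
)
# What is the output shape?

Input shape: (20, 1, 34, 49)
  -> after first Conv2d: (20, 55, 34, 49)
  -> after first MaxPool2d: (20, 55, 17, 24)
  -> after second Conv2d: (20, 246, 17, 24)
Output shape: (20, 246, 5, 8)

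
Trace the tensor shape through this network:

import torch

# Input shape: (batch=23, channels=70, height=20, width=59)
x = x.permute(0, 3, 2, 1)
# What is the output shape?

Input shape: (23, 70, 20, 59)
Output shape: (23, 59, 20, 70)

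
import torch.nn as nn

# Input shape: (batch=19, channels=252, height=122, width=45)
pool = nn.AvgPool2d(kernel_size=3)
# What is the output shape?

Input shape: (19, 252, 122, 45)
Output shape: (19, 252, 40, 15)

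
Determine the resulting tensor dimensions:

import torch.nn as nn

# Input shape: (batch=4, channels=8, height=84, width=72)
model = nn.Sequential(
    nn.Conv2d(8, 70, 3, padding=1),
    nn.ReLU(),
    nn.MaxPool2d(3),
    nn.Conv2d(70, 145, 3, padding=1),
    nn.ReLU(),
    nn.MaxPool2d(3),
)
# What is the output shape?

Input shape: (4, 8, 84, 72)
  -> after first Conv2d: (4, 70, 84, 72)
  -> after first MaxPool2d: (4, 70, 28, 24)
  -> after second Conv2d: (4, 145, 28, 24)
Output shape: (4, 145, 9, 8)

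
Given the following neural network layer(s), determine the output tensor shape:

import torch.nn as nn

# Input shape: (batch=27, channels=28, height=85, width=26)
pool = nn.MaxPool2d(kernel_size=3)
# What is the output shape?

Input shape: (27, 28, 85, 26)
Output shape: (27, 28, 28, 8)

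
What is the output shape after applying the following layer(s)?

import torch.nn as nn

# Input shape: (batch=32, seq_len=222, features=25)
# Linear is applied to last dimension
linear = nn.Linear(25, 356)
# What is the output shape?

Input shape: (32, 222, 25)
Output shape: (32, 222, 356)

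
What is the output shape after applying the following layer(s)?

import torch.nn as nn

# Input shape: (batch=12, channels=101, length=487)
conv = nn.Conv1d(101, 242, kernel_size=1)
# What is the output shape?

Input shape: (12, 101, 487)
Output shape: (12, 242, 487)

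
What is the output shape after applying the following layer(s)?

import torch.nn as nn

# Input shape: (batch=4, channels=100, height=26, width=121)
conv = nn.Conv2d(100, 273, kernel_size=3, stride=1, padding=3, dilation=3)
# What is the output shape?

Input shape: (4, 100, 26, 121)
Output shape: (4, 273, 26, 121)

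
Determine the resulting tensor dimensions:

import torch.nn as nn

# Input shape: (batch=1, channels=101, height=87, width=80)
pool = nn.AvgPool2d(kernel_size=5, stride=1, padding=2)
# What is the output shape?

Input shape: (1, 101, 87, 80)
Output shape: (1, 101, 87, 80)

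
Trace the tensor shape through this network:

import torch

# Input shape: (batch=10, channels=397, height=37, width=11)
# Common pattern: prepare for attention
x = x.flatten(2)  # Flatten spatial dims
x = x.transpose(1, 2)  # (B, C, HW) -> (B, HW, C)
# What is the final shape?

Input shape: (10, 397, 37, 11)
  -> after flatten(2): (10, 397, 407)
Output shape: (10, 407, 397)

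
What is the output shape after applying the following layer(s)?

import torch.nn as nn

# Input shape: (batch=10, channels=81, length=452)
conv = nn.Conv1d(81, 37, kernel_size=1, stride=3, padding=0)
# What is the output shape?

Input shape: (10, 81, 452)
Output shape: (10, 37, 151)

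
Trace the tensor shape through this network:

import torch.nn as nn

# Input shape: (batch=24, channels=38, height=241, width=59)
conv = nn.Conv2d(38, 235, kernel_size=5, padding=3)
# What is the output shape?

Input shape: (24, 38, 241, 59)
Output shape: (24, 235, 243, 61)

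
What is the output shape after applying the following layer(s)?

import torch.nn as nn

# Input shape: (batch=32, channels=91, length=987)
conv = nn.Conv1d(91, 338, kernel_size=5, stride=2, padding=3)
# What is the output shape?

Input shape: (32, 91, 987)
Output shape: (32, 338, 495)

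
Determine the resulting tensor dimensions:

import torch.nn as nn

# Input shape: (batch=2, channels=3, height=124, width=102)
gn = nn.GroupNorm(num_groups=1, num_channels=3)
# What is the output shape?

Input shape: (2, 3, 124, 102)
Output shape: (2, 3, 124, 102)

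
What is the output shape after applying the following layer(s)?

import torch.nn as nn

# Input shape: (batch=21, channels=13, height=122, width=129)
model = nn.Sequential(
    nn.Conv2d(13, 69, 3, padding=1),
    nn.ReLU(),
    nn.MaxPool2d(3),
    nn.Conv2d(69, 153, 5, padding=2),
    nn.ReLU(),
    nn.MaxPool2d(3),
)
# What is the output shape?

Input shape: (21, 13, 122, 129)
  -> after first Conv2d: (21, 69, 122, 129)
  -> after first MaxPool2d: (21, 69, 40, 43)
  -> after second Conv2d: (21, 153, 40, 43)
Output shape: (21, 153, 13, 14)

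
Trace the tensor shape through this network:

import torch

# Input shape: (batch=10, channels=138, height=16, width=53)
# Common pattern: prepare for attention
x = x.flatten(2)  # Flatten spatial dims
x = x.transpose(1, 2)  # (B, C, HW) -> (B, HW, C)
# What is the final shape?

Input shape: (10, 138, 16, 53)
  -> after flatten(2): (10, 138, 848)
Output shape: (10, 848, 138)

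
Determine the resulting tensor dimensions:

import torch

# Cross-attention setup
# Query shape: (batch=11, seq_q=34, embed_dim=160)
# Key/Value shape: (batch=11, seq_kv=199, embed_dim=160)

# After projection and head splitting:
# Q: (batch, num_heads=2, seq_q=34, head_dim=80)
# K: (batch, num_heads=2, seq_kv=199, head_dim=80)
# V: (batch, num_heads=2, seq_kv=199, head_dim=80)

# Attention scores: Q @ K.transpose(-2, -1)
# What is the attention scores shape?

Input shape: (11, 34, 160)
Output shape: (11, 2, 34, 199)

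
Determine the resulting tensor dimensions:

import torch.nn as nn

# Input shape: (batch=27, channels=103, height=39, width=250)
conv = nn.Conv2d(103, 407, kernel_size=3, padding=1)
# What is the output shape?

Input shape: (27, 103, 39, 250)
Output shape: (27, 407, 39, 250)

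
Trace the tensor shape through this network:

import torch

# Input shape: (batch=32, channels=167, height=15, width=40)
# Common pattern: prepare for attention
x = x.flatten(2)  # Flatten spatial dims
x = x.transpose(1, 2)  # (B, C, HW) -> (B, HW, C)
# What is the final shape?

Input shape: (32, 167, 15, 40)
  -> after flatten(2): (32, 167, 600)
Output shape: (32, 600, 167)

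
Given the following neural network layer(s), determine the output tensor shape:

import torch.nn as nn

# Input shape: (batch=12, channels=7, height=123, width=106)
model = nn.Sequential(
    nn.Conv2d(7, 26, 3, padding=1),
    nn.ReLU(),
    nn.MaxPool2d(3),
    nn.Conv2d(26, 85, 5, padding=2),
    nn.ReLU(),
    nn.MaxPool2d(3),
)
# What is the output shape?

Input shape: (12, 7, 123, 106)
  -> after first Conv2d: (12, 26, 123, 106)
  -> after first MaxPool2d: (12, 26, 41, 35)
  -> after second Conv2d: (12, 85, 41, 35)
Output shape: (12, 85, 13, 11)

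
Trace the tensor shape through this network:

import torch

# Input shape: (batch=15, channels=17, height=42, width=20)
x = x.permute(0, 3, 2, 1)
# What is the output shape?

Input shape: (15, 17, 42, 20)
Output shape: (15, 20, 42, 17)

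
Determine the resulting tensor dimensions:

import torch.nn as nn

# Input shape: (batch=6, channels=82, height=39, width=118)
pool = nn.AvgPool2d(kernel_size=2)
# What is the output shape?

Input shape: (6, 82, 39, 118)
Output shape: (6, 82, 19, 59)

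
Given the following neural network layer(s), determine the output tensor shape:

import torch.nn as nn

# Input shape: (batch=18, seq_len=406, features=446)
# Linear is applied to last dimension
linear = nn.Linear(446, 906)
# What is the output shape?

Input shape: (18, 406, 446)
Output shape: (18, 406, 906)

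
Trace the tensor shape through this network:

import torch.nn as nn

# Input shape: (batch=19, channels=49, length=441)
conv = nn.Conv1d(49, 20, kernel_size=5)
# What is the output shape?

Input shape: (19, 49, 441)
Output shape: (19, 20, 437)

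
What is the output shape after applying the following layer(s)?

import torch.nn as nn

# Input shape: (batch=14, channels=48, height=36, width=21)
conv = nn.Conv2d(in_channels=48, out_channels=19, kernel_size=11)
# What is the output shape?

Input shape: (14, 48, 36, 21)
Output shape: (14, 19, 26, 11)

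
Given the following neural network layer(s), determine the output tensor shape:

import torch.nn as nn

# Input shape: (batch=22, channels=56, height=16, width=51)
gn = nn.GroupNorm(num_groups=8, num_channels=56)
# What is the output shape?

Input shape: (22, 56, 16, 51)
Output shape: (22, 56, 16, 51)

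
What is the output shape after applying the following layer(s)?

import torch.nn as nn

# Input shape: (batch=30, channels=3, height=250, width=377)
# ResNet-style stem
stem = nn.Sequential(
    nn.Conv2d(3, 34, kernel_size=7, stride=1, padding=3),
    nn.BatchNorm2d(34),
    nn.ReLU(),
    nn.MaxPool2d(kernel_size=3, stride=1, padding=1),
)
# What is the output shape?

Input shape: (30, 3, 250, 377)
  -> after Conv2d 7x7 stride=1: (30, 34, 250, 377)
Output shape: (30, 34, 250, 377)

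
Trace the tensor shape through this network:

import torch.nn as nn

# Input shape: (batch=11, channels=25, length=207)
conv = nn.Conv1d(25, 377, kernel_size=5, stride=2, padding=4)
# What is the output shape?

Input shape: (11, 25, 207)
Output shape: (11, 377, 106)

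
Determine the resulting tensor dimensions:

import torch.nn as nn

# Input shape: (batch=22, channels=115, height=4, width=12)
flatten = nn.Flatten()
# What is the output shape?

Input shape: (22, 115, 4, 12)
Output shape: (22, 5520)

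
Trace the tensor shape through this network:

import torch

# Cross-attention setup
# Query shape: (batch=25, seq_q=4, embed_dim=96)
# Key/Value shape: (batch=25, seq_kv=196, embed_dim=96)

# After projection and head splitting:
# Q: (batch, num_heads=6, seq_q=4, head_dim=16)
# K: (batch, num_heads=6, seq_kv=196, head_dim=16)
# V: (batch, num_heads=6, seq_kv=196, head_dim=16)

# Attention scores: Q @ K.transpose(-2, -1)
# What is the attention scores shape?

Input shape: (25, 4, 96)
Output shape: (25, 6, 4, 196)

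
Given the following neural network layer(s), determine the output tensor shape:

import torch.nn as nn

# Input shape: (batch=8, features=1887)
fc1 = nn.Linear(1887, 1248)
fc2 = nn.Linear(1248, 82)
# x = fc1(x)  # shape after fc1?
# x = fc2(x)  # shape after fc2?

Input shape: (8, 1887)
  -> after fc1: (8, 1248)
Output shape: (8, 82)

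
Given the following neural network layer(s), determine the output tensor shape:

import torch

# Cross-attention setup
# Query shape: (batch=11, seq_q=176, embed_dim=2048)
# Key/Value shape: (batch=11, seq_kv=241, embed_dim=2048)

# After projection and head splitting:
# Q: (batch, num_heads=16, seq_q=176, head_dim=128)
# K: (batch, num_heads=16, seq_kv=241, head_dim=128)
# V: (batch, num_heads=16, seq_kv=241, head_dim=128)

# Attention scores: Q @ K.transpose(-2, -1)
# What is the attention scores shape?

Input shape: (11, 176, 2048)
Output shape: (11, 16, 176, 241)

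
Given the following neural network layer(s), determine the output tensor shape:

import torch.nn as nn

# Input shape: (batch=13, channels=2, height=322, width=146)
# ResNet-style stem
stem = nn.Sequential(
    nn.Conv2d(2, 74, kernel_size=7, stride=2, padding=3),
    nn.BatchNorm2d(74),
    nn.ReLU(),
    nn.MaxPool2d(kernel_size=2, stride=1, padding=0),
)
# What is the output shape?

Input shape: (13, 2, 322, 146)
  -> after Conv2d 7x7 stride=2: (13, 74, 161, 73)
Output shape: (13, 74, 160, 72)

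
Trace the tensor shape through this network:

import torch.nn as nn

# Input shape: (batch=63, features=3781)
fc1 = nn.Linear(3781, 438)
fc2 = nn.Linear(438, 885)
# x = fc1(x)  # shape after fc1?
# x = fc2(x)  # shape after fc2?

Input shape: (63, 3781)
  -> after fc1: (63, 438)
Output shape: (63, 885)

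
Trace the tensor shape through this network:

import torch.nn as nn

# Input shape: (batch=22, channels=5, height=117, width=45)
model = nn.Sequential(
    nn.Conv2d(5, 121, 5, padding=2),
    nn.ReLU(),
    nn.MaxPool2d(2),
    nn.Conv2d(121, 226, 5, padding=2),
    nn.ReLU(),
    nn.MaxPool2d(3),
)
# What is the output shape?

Input shape: (22, 5, 117, 45)
  -> after first Conv2d: (22, 121, 117, 45)
  -> after first MaxPool2d: (22, 121, 58, 22)
  -> after second Conv2d: (22, 226, 58, 22)
Output shape: (22, 226, 19, 7)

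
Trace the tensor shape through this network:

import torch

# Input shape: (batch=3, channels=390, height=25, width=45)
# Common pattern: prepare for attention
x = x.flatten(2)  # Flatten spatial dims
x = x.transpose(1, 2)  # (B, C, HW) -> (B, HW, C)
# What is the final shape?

Input shape: (3, 390, 25, 45)
  -> after flatten(2): (3, 390, 1125)
Output shape: (3, 1125, 390)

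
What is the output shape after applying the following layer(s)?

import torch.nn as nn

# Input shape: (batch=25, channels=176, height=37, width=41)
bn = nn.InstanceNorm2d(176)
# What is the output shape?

Input shape: (25, 176, 37, 41)
Output shape: (25, 176, 37, 41)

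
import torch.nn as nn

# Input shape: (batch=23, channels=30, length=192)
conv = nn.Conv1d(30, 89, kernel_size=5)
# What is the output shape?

Input shape: (23, 30, 192)
Output shape: (23, 89, 188)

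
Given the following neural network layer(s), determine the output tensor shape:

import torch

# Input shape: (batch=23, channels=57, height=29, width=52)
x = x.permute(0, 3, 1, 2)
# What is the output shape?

Input shape: (23, 57, 29, 52)
Output shape: (23, 52, 57, 29)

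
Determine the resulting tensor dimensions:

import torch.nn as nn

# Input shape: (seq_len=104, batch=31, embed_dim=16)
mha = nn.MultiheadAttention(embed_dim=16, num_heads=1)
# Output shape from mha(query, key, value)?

Input shape: (104, 31, 16)
Output shape: (104, 31, 16)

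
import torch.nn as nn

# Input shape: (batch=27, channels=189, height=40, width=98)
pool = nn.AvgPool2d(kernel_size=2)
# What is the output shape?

Input shape: (27, 189, 40, 98)
Output shape: (27, 189, 20, 49)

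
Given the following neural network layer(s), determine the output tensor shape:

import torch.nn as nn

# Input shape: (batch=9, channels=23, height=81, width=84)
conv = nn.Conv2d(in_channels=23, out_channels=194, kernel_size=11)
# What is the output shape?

Input shape: (9, 23, 81, 84)
Output shape: (9, 194, 71, 74)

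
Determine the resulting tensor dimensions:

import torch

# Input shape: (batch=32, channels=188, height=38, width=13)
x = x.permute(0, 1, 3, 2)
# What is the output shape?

Input shape: (32, 188, 38, 13)
Output shape: (32, 188, 13, 38)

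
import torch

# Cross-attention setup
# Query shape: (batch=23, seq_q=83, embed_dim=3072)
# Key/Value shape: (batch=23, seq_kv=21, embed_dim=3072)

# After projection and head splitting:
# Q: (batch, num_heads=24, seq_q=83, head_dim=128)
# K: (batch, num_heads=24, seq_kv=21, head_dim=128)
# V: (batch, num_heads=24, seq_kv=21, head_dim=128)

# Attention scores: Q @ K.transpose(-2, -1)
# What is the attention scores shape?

Input shape: (23, 83, 3072)
Output shape: (23, 24, 83, 21)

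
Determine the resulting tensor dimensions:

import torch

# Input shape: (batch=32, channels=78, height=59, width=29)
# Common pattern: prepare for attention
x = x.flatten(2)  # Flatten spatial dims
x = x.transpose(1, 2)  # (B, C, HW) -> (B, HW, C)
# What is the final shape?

Input shape: (32, 78, 59, 29)
  -> after flatten(2): (32, 78, 1711)
Output shape: (32, 1711, 78)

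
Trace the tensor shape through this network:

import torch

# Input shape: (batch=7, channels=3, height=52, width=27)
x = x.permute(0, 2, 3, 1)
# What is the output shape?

Input shape: (7, 3, 52, 27)
Output shape: (7, 52, 27, 3)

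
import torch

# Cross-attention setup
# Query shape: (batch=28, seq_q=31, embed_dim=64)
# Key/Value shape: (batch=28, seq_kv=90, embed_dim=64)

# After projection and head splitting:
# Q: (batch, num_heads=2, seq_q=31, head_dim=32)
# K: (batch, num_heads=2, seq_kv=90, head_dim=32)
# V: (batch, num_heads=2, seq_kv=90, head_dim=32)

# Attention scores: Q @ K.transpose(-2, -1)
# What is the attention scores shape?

Input shape: (28, 31, 64)
Output shape: (28, 2, 31, 90)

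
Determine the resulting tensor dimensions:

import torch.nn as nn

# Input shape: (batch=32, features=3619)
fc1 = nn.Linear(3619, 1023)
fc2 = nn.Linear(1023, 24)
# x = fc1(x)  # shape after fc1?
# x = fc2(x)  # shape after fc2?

Input shape: (32, 3619)
  -> after fc1: (32, 1023)
Output shape: (32, 24)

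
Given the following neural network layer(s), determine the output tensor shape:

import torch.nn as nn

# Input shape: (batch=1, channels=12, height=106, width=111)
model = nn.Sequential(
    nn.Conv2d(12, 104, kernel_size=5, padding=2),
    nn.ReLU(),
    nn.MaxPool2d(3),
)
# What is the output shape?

Input shape: (1, 12, 106, 111)
  -> after Conv2d: (1, 104, 106, 111)
  -> after ReLU: (1, 104, 106, 111)
Output shape: (1, 104, 35, 37)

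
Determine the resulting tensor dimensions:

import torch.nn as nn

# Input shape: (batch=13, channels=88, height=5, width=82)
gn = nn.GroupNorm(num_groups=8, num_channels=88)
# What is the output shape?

Input shape: (13, 88, 5, 82)
Output shape: (13, 88, 5, 82)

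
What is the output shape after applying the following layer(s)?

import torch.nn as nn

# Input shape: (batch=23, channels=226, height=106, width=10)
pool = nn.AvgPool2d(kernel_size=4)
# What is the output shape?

Input shape: (23, 226, 106, 10)
Output shape: (23, 226, 26, 2)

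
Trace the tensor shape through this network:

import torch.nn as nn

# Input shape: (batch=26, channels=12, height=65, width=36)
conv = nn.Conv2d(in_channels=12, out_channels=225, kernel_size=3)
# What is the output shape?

Input shape: (26, 12, 65, 36)
Output shape: (26, 225, 63, 34)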